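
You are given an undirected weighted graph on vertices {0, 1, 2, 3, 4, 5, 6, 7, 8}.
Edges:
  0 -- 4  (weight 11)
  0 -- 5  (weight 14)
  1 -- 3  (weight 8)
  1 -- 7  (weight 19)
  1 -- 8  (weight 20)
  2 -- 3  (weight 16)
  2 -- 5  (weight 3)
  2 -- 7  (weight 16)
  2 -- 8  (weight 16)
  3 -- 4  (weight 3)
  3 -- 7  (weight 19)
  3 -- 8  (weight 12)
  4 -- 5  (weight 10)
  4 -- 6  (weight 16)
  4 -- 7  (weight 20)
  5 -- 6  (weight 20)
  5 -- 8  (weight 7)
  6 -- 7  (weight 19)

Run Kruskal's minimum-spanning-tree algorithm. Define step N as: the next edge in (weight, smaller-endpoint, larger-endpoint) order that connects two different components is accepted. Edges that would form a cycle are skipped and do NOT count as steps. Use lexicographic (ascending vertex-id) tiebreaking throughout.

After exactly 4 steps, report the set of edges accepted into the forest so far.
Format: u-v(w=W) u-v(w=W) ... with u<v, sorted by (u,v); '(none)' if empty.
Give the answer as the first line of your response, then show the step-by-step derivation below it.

1-3(w=8) 2-5(w=3) 3-4(w=3) 5-8(w=7)

step 1: add edge 2-5 (w=3); MST = {2-5(w=3)}
step 2: add edge 3-4 (w=3); MST = {2-5(w=3) 3-4(w=3)}
step 3: add edge 5-8 (w=7); MST = {2-5(w=3) 3-4(w=3) 5-8(w=7)}
step 4: add edge 1-3 (w=8); MST = {1-3(w=8) 2-5(w=3) 3-4(w=3) 5-8(w=7)}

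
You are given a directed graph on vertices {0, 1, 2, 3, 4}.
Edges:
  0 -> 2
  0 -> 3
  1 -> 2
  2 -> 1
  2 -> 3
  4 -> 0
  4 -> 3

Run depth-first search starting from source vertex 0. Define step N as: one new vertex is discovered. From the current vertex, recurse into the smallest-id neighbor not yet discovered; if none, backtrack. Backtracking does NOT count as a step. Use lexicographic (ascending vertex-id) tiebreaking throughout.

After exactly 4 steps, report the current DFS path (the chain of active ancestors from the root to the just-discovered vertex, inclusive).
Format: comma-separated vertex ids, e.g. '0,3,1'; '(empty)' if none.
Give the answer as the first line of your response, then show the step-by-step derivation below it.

0,2,3

step 1: discover 0; path=0; order=0
step 2: discover 2; path=0>2; order=0,2
step 3: discover 1; path=0>2>1; order=0,2,1
step 4: discover 3; path=0>2>3; order=0,2,1,3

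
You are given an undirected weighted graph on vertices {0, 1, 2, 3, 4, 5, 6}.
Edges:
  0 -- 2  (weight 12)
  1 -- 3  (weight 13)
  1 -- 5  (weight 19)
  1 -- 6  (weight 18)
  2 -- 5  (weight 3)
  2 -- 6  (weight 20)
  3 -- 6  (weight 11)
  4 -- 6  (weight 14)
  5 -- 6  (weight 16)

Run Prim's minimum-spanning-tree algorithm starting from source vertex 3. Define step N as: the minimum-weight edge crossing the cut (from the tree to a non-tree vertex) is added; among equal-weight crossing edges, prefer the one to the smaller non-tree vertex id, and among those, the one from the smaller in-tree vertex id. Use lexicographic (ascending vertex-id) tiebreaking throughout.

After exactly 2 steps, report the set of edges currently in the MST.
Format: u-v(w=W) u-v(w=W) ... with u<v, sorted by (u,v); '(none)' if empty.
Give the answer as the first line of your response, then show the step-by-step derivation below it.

1-3(w=13) 3-6(w=11)

step 1: add edge 3-6 (w=11); MST = {3-6(w=11)}
step 2: add edge 1-3 (w=13); MST = {1-3(w=13) 3-6(w=11)}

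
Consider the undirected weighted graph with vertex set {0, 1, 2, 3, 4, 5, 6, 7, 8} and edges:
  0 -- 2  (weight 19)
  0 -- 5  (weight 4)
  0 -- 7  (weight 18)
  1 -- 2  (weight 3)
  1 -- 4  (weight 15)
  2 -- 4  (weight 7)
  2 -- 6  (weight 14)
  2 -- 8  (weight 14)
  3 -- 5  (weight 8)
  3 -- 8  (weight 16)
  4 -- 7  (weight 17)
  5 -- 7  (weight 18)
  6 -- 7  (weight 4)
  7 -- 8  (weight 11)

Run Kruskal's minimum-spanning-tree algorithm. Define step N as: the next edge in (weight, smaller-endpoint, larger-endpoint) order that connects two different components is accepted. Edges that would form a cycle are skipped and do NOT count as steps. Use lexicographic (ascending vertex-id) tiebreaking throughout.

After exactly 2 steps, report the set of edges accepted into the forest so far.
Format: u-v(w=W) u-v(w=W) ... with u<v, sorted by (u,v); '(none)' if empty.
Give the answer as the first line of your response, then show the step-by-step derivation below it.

0-5(w=4) 1-2(w=3)

step 1: add edge 1-2 (w=3); MST = {1-2(w=3)}
step 2: add edge 0-5 (w=4); MST = {0-5(w=4) 1-2(w=3)}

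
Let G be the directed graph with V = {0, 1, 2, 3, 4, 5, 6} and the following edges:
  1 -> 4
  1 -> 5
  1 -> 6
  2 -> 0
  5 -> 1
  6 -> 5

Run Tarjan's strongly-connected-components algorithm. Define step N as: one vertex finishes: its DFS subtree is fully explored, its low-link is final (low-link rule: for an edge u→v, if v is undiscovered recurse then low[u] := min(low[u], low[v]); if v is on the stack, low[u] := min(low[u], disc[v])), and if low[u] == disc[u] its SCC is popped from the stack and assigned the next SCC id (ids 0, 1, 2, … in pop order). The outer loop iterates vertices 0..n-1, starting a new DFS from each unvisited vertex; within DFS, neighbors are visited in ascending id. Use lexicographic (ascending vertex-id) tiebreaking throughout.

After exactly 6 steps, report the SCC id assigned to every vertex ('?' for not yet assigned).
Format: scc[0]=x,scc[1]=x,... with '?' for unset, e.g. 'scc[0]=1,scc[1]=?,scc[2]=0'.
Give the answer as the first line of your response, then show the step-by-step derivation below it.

scc[0]=0,scc[1]=2,scc[2]=3,scc[3]=?,scc[4]=1,scc[5]=2,scc[6]=2

step 1: low=(low[0]=0,low[1]=?,low[2]=?,low[3]=?,low[4]=?,low[5]=?,low[6]=?); scc=(scc[0]=0,scc[1]=?,scc[2]=?,scc[3]=?,scc[4]=?,scc[5]=?,scc[6]=?)
step 2: low=(low[0]=0,low[1]=1,low[2]=?,low[3]=?,low[4]=2,low[5]=?,low[6]=?); scc=(scc[0]=0,scc[1]=?,scc[2]=?,scc[3]=?,scc[4]=1,scc[5]=?,scc[6]=?)
step 3: low=(low[0]=0,low[1]=1,low[2]=?,low[3]=?,low[4]=2,low[5]=1,low[6]=?); scc=(scc[0]=0,scc[1]=?,scc[2]=?,scc[3]=?,scc[4]=1,scc[5]=?,scc[6]=?)
step 4: low=(low[0]=0,low[1]=1,low[2]=?,low[3]=?,low[4]=2,low[5]=1,low[6]=3); scc=(scc[0]=0,scc[1]=?,scc[2]=?,scc[3]=?,scc[4]=1,scc[5]=?,scc[6]=?)
step 5: low=(low[0]=0,low[1]=1,low[2]=?,low[3]=?,low[4]=2,low[5]=1,low[6]=3); scc=(scc[0]=0,scc[1]=2,scc[2]=?,scc[3]=?,scc[4]=1,scc[5]=2,scc[6]=2)
step 6: low=(low[0]=0,low[1]=1,low[2]=5,low[3]=?,low[4]=2,low[5]=1,low[6]=3); scc=(scc[0]=0,scc[1]=2,scc[2]=3,scc[3]=?,scc[4]=1,scc[5]=2,scc[6]=2)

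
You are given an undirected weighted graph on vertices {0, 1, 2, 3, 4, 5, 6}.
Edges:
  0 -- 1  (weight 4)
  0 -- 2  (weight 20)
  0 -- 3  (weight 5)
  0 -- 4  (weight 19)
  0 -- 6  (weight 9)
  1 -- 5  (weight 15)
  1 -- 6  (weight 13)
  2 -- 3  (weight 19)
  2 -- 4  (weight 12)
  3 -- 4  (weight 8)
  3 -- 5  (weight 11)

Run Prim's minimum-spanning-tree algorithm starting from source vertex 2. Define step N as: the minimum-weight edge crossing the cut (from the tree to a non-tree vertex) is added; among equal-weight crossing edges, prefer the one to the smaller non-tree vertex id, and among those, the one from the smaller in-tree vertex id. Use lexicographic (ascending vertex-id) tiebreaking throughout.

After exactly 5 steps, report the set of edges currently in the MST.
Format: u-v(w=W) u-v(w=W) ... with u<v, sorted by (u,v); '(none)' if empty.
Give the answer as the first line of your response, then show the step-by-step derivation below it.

0-1(w=4) 0-3(w=5) 0-6(w=9) 2-4(w=12) 3-4(w=8)

step 1: add edge 2-4 (w=12); MST = {2-4(w=12)}
step 2: add edge 3-4 (w=8); MST = {2-4(w=12) 3-4(w=8)}
step 3: add edge 0-3 (w=5); MST = {0-3(w=5) 2-4(w=12) 3-4(w=8)}
step 4: add edge 0-1 (w=4); MST = {0-1(w=4) 0-3(w=5) 2-4(w=12) 3-4(w=8)}
step 5: add edge 0-6 (w=9); MST = {0-1(w=4) 0-3(w=5) 0-6(w=9) 2-4(w=12) 3-4(w=8)}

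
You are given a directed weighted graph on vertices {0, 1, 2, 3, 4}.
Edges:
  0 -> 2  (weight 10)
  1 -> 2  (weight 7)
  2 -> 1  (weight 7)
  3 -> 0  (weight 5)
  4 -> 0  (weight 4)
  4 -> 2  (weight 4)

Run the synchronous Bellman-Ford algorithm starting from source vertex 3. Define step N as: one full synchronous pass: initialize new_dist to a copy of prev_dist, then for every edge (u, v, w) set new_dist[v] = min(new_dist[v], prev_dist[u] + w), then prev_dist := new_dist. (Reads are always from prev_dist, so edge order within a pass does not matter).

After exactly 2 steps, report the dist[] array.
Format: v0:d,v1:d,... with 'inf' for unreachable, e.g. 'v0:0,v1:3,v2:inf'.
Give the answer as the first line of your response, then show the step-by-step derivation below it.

v0:5,v1:inf,v2:15,v3:0,v4:inf

step 1: dist = v0:5,v1:inf,v2:inf,v3:0,v4:inf
step 2: dist = v0:5,v1:inf,v2:15,v3:0,v4:inf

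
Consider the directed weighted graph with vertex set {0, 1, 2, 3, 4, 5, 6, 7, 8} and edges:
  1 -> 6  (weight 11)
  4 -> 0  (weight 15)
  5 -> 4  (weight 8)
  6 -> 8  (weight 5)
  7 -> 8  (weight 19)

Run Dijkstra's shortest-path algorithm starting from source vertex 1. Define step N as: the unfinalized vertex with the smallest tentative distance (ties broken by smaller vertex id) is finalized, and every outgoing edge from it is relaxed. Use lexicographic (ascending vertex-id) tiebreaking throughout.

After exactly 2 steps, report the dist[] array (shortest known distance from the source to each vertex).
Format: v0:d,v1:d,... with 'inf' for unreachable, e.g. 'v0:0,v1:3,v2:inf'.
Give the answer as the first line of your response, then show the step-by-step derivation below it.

v0:inf,v1:0,v2:inf,v3:inf,v4:inf,v5:inf,v6:11,v7:inf,v8:16

step 1: dist = v0:inf,v1:0,v2:inf,v3:inf,v4:inf,v5:inf,v6:11,v7:inf,v8:inf
step 2: dist = v0:inf,v1:0,v2:inf,v3:inf,v4:inf,v5:inf,v6:11,v7:inf,v8:16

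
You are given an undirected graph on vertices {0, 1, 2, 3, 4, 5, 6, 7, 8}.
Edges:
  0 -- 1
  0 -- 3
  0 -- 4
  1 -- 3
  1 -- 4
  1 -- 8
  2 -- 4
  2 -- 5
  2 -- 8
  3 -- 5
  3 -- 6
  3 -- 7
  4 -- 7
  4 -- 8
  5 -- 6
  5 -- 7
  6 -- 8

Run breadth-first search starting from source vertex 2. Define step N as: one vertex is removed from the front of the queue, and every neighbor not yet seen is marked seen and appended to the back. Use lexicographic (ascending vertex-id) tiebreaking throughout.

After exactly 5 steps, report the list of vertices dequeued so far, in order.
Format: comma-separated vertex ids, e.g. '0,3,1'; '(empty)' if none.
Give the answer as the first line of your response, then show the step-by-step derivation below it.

2,4,5,8,0

step 1: dequeue 2; queue=[4,5,8]; order=2
step 2: dequeue 4; queue=[5,8,0,1,7]; order=2,4
step 3: dequeue 5; queue=[8,0,1,7,3,6]; order=2,4,5
step 4: dequeue 8; queue=[0,1,7,3,6]; order=2,4,5,8
step 5: dequeue 0; queue=[1,7,3,6]; order=2,4,5,8,0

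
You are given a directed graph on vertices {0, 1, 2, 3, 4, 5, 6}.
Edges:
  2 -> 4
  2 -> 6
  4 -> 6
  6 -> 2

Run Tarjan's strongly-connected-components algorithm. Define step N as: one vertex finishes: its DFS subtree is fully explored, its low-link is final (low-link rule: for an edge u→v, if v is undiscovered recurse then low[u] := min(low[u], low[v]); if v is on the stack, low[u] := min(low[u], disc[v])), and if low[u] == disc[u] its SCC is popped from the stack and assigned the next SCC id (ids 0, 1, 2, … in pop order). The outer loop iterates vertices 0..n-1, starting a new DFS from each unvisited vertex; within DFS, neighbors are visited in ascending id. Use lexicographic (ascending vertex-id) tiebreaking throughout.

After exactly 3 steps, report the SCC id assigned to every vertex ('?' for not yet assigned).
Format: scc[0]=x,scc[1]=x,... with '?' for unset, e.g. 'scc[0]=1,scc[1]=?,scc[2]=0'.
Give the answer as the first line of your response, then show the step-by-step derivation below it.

scc[0]=0,scc[1]=1,scc[2]=?,scc[3]=?,scc[4]=?,scc[5]=?,scc[6]=?

step 1: low=(low[0]=0,low[1]=?,low[2]=?,low[3]=?,low[4]=?,low[5]=?,low[6]=?); scc=(scc[0]=0,scc[1]=?,scc[2]=?,scc[3]=?,scc[4]=?,scc[5]=?,scc[6]=?)
step 2: low=(low[0]=0,low[1]=1,low[2]=?,low[3]=?,low[4]=?,low[5]=?,low[6]=?); scc=(scc[0]=0,scc[1]=1,scc[2]=?,scc[3]=?,scc[4]=?,scc[5]=?,scc[6]=?)
step 3: low=(low[0]=0,low[1]=1,low[2]=2,low[3]=?,low[4]=3,low[5]=?,low[6]=2); scc=(scc[0]=0,scc[1]=1,scc[2]=?,scc[3]=?,scc[4]=?,scc[5]=?,scc[6]=?)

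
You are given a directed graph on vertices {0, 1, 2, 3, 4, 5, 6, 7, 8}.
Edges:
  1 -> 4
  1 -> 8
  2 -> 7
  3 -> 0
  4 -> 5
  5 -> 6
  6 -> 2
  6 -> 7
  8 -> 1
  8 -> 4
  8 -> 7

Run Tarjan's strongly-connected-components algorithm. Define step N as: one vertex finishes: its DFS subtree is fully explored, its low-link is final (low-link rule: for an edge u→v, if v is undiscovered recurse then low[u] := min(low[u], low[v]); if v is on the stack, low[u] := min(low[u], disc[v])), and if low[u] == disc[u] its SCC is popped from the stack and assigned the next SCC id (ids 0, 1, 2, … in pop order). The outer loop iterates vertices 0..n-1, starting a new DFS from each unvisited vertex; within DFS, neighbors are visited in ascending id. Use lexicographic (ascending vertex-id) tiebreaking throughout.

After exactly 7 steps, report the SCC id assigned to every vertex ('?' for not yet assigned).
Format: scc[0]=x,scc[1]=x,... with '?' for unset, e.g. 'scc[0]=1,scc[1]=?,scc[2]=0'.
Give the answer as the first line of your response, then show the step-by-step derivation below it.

scc[0]=0,scc[1]=?,scc[2]=2,scc[3]=?,scc[4]=5,scc[5]=4,scc[6]=3,scc[7]=1,scc[8]=?

step 1: low=(low[0]=0,low[1]=?,low[2]=?,low[3]=?,low[4]=?,low[5]=?,low[6]=?,low[7]=?,low[8]=?); scc=(scc[0]=0,scc[1]=?,scc[2]=?,scc[3]=?,scc[4]=?,scc[5]=?,scc[6]=?,scc[7]=?,scc[8]=?)
step 2: low=(low[0]=0,low[1]=1,low[2]=5,low[3]=?,low[4]=2,low[5]=3,low[6]=4,low[7]=6,low[8]=?); scc=(scc[0]=0,scc[1]=?,scc[2]=?,scc[3]=?,scc[4]=?,scc[5]=?,scc[6]=?,scc[7]=1,scc[8]=?)
step 3: low=(low[0]=0,low[1]=1,low[2]=5,low[3]=?,low[4]=2,low[5]=3,low[6]=4,low[7]=6,low[8]=?); scc=(scc[0]=0,scc[1]=?,scc[2]=2,scc[3]=?,scc[4]=?,scc[5]=?,scc[6]=?,scc[7]=1,scc[8]=?)
step 4: low=(low[0]=0,low[1]=1,low[2]=5,low[3]=?,low[4]=2,low[5]=3,low[6]=4,low[7]=6,low[8]=?); scc=(scc[0]=0,scc[1]=?,scc[2]=2,scc[3]=?,scc[4]=?,scc[5]=?,scc[6]=3,scc[7]=1,scc[8]=?)
step 5: low=(low[0]=0,low[1]=1,low[2]=5,low[3]=?,low[4]=2,low[5]=3,low[6]=4,low[7]=6,low[8]=?); scc=(scc[0]=0,scc[1]=?,scc[2]=2,scc[3]=?,scc[4]=?,scc[5]=4,scc[6]=3,scc[7]=1,scc[8]=?)
step 6: low=(low[0]=0,low[1]=1,low[2]=5,low[3]=?,low[4]=2,low[5]=3,low[6]=4,low[7]=6,low[8]=?); scc=(scc[0]=0,scc[1]=?,scc[2]=2,scc[3]=?,scc[4]=5,scc[5]=4,scc[6]=3,scc[7]=1,scc[8]=?)
step 7: low=(low[0]=0,low[1]=1,low[2]=5,low[3]=?,low[4]=2,low[5]=3,low[6]=4,low[7]=6,low[8]=1); scc=(scc[0]=0,scc[1]=?,scc[2]=2,scc[3]=?,scc[4]=5,scc[5]=4,scc[6]=3,scc[7]=1,scc[8]=?)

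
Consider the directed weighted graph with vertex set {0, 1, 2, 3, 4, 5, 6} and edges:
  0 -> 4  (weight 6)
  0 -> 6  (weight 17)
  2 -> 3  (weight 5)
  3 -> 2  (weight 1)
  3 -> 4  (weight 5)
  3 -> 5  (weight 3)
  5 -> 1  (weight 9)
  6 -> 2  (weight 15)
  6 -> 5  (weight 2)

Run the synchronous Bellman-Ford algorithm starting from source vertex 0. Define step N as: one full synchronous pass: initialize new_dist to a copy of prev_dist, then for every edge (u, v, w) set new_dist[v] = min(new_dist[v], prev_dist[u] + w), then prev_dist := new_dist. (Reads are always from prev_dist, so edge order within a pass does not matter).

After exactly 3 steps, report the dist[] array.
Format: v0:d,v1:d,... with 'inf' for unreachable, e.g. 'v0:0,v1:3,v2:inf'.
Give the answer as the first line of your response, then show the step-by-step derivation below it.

v0:0,v1:28,v2:32,v3:37,v4:6,v5:19,v6:17

step 1: dist = v0:0,v1:inf,v2:inf,v3:inf,v4:6,v5:inf,v6:17
step 2: dist = v0:0,v1:inf,v2:32,v3:inf,v4:6,v5:19,v6:17
step 3: dist = v0:0,v1:28,v2:32,v3:37,v4:6,v5:19,v6:17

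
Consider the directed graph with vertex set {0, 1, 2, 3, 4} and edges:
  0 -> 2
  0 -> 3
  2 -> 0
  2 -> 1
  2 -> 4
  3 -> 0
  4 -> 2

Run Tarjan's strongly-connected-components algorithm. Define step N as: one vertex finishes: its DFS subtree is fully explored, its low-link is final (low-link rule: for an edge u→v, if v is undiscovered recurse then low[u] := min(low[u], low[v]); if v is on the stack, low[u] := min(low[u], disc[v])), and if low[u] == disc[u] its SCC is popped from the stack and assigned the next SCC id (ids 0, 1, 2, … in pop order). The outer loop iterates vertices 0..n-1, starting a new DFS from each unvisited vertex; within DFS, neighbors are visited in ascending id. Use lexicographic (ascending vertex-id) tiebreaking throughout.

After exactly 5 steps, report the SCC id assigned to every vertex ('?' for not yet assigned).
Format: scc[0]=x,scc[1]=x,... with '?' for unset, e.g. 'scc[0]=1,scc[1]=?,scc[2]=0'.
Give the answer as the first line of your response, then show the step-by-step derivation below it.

scc[0]=1,scc[1]=0,scc[2]=1,scc[3]=1,scc[4]=1

step 1: low=(low[0]=0,low[1]=2,low[2]=0,low[3]=?,low[4]=?); scc=(scc[0]=?,scc[1]=0,scc[2]=?,scc[3]=?,scc[4]=?)
step 2: low=(low[0]=0,low[1]=2,low[2]=0,low[3]=?,low[4]=1); scc=(scc[0]=?,scc[1]=0,scc[2]=?,scc[3]=?,scc[4]=?)
step 3: low=(low[0]=0,low[1]=2,low[2]=0,low[3]=?,low[4]=1); scc=(scc[0]=?,scc[1]=0,scc[2]=?,scc[3]=?,scc[4]=?)
step 4: low=(low[0]=0,low[1]=2,low[2]=0,low[3]=0,low[4]=1); scc=(scc[0]=?,scc[1]=0,scc[2]=?,scc[3]=?,scc[4]=?)
step 5: low=(low[0]=0,low[1]=2,low[2]=0,low[3]=0,low[4]=1); scc=(scc[0]=1,scc[1]=0,scc[2]=1,scc[3]=1,scc[4]=1)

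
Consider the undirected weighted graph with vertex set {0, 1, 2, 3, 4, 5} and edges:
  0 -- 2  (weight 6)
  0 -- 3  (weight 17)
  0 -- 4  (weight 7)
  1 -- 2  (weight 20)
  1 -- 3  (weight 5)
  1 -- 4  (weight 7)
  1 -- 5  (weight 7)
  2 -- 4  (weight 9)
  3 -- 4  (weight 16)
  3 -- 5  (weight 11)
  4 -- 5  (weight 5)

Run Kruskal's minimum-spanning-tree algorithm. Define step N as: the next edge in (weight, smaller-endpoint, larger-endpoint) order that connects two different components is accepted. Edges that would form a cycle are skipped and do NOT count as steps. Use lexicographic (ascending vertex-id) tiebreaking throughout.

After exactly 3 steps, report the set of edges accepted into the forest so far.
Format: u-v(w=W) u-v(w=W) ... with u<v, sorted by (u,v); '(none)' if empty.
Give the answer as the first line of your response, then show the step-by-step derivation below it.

0-2(w=6) 1-3(w=5) 4-5(w=5)

step 1: add edge 1-3 (w=5); MST = {1-3(w=5)}
step 2: add edge 4-5 (w=5); MST = {1-3(w=5) 4-5(w=5)}
step 3: add edge 0-2 (w=6); MST = {0-2(w=6) 1-3(w=5) 4-5(w=5)}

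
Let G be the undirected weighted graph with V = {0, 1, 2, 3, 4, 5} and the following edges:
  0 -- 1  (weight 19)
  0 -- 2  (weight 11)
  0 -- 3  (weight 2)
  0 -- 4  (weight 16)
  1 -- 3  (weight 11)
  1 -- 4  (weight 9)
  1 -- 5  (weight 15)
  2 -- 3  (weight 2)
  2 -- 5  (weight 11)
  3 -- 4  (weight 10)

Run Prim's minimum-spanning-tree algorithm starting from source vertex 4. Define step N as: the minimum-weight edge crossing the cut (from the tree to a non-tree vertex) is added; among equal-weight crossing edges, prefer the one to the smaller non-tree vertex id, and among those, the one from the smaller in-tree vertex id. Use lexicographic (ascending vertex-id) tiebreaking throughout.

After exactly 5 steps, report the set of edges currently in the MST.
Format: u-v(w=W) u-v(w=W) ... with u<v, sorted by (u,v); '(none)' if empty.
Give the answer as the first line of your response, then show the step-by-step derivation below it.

0-3(w=2) 1-4(w=9) 2-3(w=2) 2-5(w=11) 3-4(w=10)

step 1: add edge 1-4 (w=9); MST = {1-4(w=9)}
step 2: add edge 3-4 (w=10); MST = {1-4(w=9) 3-4(w=10)}
step 3: add edge 0-3 (w=2); MST = {0-3(w=2) 1-4(w=9) 3-4(w=10)}
step 4: add edge 2-3 (w=2); MST = {0-3(w=2) 1-4(w=9) 2-3(w=2) 3-4(w=10)}
step 5: add edge 2-5 (w=11); MST = {0-3(w=2) 1-4(w=9) 2-3(w=2) 2-5(w=11) 3-4(w=10)}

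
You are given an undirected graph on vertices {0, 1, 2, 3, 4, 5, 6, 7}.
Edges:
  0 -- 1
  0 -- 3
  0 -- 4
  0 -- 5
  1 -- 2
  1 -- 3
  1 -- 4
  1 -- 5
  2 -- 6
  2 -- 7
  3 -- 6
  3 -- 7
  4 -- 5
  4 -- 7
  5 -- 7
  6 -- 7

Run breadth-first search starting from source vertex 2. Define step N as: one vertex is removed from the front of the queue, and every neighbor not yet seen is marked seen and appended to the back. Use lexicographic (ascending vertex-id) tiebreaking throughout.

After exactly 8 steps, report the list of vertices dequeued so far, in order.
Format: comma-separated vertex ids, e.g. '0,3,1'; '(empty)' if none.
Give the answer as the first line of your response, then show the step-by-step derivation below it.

2,1,6,7,0,3,4,5

step 1: dequeue 2; queue=[1,6,7]; order=2
step 2: dequeue 1; queue=[6,7,0,3,4,5]; order=2,1
step 3: dequeue 6; queue=[7,0,3,4,5]; order=2,1,6
step 4: dequeue 7; queue=[0,3,4,5]; order=2,1,6,7
step 5: dequeue 0; queue=[3,4,5]; order=2,1,6,7,0
step 6: dequeue 3; queue=[4,5]; order=2,1,6,7,0,3
step 7: dequeue 4; queue=[5]; order=2,1,6,7,0,3,4
step 8: dequeue 5; queue=[(empty)]; order=2,1,6,7,0,3,4,5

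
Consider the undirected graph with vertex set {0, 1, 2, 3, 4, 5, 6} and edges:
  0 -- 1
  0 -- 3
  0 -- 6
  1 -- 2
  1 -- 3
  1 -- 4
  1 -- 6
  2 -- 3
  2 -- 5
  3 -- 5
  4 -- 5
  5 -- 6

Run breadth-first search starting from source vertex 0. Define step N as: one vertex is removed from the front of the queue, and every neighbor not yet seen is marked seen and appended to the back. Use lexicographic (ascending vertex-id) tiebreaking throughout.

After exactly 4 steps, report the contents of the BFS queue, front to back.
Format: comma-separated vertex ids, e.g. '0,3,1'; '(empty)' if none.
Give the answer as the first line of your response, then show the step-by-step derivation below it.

2,4,5

step 1: dequeue 0; queue=[1,3,6]; order=0
step 2: dequeue 1; queue=[3,6,2,4]; order=0,1
step 3: dequeue 3; queue=[6,2,4,5]; order=0,1,3
step 4: dequeue 6; queue=[2,4,5]; order=0,1,3,6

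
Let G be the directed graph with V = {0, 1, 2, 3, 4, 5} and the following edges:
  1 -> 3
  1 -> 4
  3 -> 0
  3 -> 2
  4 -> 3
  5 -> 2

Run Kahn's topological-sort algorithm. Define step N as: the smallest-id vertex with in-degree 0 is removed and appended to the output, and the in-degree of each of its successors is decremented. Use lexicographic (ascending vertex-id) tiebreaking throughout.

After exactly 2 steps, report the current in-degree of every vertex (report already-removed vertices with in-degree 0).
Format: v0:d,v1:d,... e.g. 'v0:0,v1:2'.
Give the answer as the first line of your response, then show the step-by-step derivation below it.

v0:1,v1:0,v2:2,v3:0,v4:0,v5:0

step 1: output 1; order=[1]; indeg=(1,0,2,1,0,0)
step 2: output 4; order=[1,4]; indeg=(1,0,2,0,0,0)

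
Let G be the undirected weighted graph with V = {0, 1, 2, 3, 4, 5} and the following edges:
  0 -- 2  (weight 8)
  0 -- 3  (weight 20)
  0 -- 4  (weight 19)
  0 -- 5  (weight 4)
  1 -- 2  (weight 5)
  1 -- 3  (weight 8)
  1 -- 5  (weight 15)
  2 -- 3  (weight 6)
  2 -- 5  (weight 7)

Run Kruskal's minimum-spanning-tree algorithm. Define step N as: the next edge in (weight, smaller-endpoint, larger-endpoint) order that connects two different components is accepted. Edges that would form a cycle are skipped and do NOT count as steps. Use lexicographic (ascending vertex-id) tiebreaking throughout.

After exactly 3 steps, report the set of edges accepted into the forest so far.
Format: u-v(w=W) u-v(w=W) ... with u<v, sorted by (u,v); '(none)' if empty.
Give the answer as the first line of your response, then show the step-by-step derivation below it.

0-5(w=4) 1-2(w=5) 2-3(w=6)

step 1: add edge 0-5 (w=4); MST = {0-5(w=4)}
step 2: add edge 1-2 (w=5); MST = {0-5(w=4) 1-2(w=5)}
step 3: add edge 2-3 (w=6); MST = {0-5(w=4) 1-2(w=5) 2-3(w=6)}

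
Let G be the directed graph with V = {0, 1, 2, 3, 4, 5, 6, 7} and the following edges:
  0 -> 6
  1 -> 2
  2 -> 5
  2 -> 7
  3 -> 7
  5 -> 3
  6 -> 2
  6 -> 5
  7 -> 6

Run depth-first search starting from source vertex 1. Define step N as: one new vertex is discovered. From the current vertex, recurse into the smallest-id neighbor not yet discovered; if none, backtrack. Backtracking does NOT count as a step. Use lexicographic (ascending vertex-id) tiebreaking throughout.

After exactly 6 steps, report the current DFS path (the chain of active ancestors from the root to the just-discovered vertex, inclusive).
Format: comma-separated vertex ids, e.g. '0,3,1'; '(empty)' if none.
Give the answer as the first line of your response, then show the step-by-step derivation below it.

1,2,5,3,7,6

step 1: discover 1; path=1; order=1
step 2: discover 2; path=1>2; order=1,2
step 3: discover 5; path=1>2>5; order=1,2,5
step 4: discover 3; path=1>2>5>3; order=1,2,5,3
step 5: discover 7; path=1>2>5>3>7; order=1,2,5,3,7
step 6: discover 6; path=1>2>5>3>7>6; order=1,2,5,3,7,6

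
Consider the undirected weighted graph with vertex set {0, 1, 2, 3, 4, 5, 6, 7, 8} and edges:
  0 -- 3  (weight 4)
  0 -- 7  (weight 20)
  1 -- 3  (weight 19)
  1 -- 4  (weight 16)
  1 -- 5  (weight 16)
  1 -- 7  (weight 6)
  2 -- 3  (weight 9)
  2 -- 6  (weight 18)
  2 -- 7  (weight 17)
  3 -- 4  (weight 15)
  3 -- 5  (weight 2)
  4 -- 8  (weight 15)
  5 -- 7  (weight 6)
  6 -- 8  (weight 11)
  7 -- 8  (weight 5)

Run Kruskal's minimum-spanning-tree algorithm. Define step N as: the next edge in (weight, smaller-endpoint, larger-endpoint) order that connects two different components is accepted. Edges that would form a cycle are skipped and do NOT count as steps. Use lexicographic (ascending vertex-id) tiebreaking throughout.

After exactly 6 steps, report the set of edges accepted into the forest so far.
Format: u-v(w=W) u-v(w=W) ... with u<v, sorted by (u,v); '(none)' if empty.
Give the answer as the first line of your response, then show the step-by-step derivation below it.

0-3(w=4) 1-7(w=6) 2-3(w=9) 3-5(w=2) 5-7(w=6) 7-8(w=5)

step 1: add edge 3-5 (w=2); MST = {3-5(w=2)}
step 2: add edge 0-3 (w=4); MST = {0-3(w=4) 3-5(w=2)}
step 3: add edge 7-8 (w=5); MST = {0-3(w=4) 3-5(w=2) 7-8(w=5)}
step 4: add edge 1-7 (w=6); MST = {0-3(w=4) 1-7(w=6) 3-5(w=2) 7-8(w=5)}
step 5: add edge 5-7 (w=6); MST = {0-3(w=4) 1-7(w=6) 3-5(w=2) 5-7(w=6) 7-8(w=5)}
step 6: add edge 2-3 (w=9); MST = {0-3(w=4) 1-7(w=6) 2-3(w=9) 3-5(w=2) 5-7(w=6) 7-8(w=5)}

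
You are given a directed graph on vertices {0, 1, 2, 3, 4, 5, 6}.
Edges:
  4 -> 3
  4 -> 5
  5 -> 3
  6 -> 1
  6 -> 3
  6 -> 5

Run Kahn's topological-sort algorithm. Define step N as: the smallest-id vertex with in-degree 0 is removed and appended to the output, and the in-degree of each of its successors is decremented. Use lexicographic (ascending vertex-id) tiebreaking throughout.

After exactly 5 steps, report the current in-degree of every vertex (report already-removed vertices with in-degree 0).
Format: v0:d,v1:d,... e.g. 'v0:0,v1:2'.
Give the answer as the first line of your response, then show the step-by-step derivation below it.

v0:0,v1:0,v2:0,v3:1,v4:0,v5:0,v6:0

step 1: output 0; order=[0]; indeg=(0,1,0,3,0,2,0)
step 2: output 2; order=[0,2]; indeg=(0,1,0,3,0,2,0)
step 3: output 4; order=[0,2,4]; indeg=(0,1,0,2,0,1,0)
step 4: output 6; order=[0,2,4,6]; indeg=(0,0,0,1,0,0,0)
step 5: output 1; order=[0,2,4,6,1]; indeg=(0,0,0,1,0,0,0)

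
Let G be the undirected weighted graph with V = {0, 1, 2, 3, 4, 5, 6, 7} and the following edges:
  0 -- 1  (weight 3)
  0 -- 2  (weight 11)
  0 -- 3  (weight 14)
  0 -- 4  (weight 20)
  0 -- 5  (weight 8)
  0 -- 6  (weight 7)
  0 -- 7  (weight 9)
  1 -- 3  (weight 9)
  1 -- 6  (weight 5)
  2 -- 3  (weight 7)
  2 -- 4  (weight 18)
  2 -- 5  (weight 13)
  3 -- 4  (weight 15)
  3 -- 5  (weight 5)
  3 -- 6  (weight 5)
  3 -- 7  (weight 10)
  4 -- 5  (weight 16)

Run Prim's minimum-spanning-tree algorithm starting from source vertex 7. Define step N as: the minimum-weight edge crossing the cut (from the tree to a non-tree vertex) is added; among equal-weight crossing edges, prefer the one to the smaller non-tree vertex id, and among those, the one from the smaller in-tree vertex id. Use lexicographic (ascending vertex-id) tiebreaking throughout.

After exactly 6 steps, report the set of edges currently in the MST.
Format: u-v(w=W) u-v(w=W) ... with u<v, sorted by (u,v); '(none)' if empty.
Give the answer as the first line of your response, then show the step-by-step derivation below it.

0-1(w=3) 0-7(w=9) 1-6(w=5) 2-3(w=7) 3-5(w=5) 3-6(w=5)

step 1: add edge 0-7 (w=9); MST = {0-7(w=9)}
step 2: add edge 0-1 (w=3); MST = {0-1(w=3) 0-7(w=9)}
step 3: add edge 1-6 (w=5); MST = {0-1(w=3) 0-7(w=9) 1-6(w=5)}
step 4: add edge 3-6 (w=5); MST = {0-1(w=3) 0-7(w=9) 1-6(w=5) 3-6(w=5)}
step 5: add edge 3-5 (w=5); MST = {0-1(w=3) 0-7(w=9) 1-6(w=5) 3-5(w=5) 3-6(w=5)}
step 6: add edge 2-3 (w=7); MST = {0-1(w=3) 0-7(w=9) 1-6(w=5) 2-3(w=7) 3-5(w=5) 3-6(w=5)}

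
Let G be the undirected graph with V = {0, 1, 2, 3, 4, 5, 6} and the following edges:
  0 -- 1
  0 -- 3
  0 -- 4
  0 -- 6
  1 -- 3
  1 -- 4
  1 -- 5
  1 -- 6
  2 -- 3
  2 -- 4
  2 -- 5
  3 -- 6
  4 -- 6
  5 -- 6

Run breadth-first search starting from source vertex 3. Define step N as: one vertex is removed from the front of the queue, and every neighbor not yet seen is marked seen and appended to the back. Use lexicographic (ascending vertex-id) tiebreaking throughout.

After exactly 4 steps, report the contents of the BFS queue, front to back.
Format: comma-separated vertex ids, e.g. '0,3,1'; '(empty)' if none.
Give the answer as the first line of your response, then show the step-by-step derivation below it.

6,4,5

step 1: dequeue 3; queue=[0,1,2,6]; order=3
step 2: dequeue 0; queue=[1,2,6,4]; order=3,0
step 3: dequeue 1; queue=[2,6,4,5]; order=3,0,1
step 4: dequeue 2; queue=[6,4,5]; order=3,0,1,2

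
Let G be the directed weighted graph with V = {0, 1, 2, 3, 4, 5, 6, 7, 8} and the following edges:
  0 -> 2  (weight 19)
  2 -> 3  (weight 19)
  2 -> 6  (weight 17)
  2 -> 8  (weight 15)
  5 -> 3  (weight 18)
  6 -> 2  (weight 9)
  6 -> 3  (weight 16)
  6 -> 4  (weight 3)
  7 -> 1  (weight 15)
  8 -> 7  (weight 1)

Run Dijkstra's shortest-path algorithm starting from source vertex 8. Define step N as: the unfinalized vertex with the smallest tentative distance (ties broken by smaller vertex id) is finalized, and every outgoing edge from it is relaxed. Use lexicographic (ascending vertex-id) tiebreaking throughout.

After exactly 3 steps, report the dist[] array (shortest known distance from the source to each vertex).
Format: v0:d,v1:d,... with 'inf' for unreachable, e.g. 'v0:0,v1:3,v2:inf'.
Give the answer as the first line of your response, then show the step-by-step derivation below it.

v0:inf,v1:16,v2:inf,v3:inf,v4:inf,v5:inf,v6:inf,v7:1,v8:0

step 1: dist = v0:inf,v1:inf,v2:inf,v3:inf,v4:inf,v5:inf,v6:inf,v7:1,v8:0
step 2: dist = v0:inf,v1:16,v2:inf,v3:inf,v4:inf,v5:inf,v6:inf,v7:1,v8:0
step 3: dist = v0:inf,v1:16,v2:inf,v3:inf,v4:inf,v5:inf,v6:inf,v7:1,v8:0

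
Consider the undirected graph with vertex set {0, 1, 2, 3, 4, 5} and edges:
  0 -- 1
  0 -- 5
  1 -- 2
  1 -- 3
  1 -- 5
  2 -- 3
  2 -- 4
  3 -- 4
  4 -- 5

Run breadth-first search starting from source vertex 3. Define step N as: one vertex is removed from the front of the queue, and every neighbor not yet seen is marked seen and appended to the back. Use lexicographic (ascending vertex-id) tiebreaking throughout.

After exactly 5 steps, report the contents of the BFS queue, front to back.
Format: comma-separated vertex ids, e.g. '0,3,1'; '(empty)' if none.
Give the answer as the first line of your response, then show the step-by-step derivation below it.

5

step 1: dequeue 3; queue=[1,2,4]; order=3
step 2: dequeue 1; queue=[2,4,0,5]; order=3,1
step 3: dequeue 2; queue=[4,0,5]; order=3,1,2
step 4: dequeue 4; queue=[0,5]; order=3,1,2,4
step 5: dequeue 0; queue=[5]; order=3,1,2,4,0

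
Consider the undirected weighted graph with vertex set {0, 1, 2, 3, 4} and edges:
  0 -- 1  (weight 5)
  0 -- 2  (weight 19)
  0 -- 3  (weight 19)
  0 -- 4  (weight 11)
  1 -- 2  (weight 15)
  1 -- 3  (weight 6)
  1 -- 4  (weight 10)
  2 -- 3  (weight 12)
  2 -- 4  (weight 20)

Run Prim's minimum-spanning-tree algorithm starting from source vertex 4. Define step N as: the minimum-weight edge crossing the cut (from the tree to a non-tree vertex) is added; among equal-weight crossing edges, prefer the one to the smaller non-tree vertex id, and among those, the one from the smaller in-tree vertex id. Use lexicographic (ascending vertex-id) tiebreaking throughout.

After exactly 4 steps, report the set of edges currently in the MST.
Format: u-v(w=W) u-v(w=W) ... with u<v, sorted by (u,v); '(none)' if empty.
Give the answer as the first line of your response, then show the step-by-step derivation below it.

0-1(w=5) 1-3(w=6) 1-4(w=10) 2-3(w=12)

step 1: add edge 1-4 (w=10); MST = {1-4(w=10)}
step 2: add edge 0-1 (w=5); MST = {0-1(w=5) 1-4(w=10)}
step 3: add edge 1-3 (w=6); MST = {0-1(w=5) 1-3(w=6) 1-4(w=10)}
step 4: add edge 2-3 (w=12); MST = {0-1(w=5) 1-3(w=6) 1-4(w=10) 2-3(w=12)}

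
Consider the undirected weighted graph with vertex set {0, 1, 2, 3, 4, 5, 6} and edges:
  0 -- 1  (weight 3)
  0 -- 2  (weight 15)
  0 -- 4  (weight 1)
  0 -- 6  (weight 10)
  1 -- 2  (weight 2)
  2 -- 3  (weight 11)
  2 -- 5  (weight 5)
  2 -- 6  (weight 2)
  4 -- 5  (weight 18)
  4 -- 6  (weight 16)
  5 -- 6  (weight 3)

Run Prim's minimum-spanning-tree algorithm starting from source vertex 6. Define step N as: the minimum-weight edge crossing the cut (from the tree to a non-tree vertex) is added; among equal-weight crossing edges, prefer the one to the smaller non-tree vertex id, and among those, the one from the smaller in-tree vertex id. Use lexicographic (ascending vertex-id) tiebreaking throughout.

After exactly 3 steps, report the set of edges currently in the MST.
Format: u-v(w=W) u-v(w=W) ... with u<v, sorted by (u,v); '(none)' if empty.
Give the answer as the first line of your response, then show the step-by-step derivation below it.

0-1(w=3) 1-2(w=2) 2-6(w=2)

step 1: add edge 2-6 (w=2); MST = {2-6(w=2)}
step 2: add edge 1-2 (w=2); MST = {1-2(w=2) 2-6(w=2)}
step 3: add edge 0-1 (w=3); MST = {0-1(w=3) 1-2(w=2) 2-6(w=2)}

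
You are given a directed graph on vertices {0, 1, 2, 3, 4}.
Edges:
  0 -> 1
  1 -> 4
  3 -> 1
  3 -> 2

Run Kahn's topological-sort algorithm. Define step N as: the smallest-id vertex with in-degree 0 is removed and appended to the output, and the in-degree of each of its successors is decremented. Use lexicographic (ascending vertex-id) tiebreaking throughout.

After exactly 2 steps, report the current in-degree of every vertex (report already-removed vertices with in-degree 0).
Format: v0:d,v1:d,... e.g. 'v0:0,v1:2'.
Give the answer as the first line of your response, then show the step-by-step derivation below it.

v0:0,v1:0,v2:0,v3:0,v4:1

step 1: output 0; order=[0]; indeg=(0,1,1,0,1)
step 2: output 3; order=[0,3]; indeg=(0,0,0,0,1)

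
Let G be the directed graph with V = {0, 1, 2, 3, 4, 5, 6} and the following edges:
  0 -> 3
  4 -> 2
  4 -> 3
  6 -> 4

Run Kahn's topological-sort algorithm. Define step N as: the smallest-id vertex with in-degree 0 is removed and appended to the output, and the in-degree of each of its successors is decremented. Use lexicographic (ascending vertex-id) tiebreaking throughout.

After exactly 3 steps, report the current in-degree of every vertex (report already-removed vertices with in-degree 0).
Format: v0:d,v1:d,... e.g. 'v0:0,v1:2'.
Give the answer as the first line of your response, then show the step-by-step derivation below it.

v0:0,v1:0,v2:1,v3:1,v4:1,v5:0,v6:0

step 1: output 0; order=[0]; indeg=(0,0,1,1,1,0,0)
step 2: output 1; order=[0,1]; indeg=(0,0,1,1,1,0,0)
step 3: output 5; order=[0,1,5]; indeg=(0,0,1,1,1,0,0)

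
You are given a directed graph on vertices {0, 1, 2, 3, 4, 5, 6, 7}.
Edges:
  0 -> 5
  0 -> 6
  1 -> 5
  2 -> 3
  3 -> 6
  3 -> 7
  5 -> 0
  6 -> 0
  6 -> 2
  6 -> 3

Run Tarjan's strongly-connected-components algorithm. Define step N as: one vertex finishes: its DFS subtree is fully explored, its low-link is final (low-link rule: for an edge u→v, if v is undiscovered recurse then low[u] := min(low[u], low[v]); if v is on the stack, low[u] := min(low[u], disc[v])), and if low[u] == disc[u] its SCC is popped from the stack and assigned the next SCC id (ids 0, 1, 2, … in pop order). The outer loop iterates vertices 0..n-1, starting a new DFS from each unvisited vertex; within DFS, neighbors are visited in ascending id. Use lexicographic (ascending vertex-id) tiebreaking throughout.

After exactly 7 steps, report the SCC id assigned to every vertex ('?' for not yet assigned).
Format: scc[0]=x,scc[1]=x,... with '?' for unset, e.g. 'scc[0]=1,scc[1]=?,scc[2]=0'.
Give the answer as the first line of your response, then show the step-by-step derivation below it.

scc[0]=1,scc[1]=2,scc[2]=1,scc[3]=1,scc[4]=?,scc[5]=1,scc[6]=1,scc[7]=0

step 1: low=(low[0]=0,low[1]=?,low[2]=?,low[3]=?,low[4]=?,low[5]=0,low[6]=?,low[7]=?); scc=(scc[0]=?,scc[1]=?,scc[2]=?,scc[3]=?,scc[4]=?,scc[5]=?,scc[6]=?,scc[7]=?)
step 2: low=(low[0]=0,low[1]=?,low[2]=3,low[3]=2,low[4]=?,low[5]=0,low[6]=0,low[7]=5); scc=(scc[0]=?,scc[1]=?,scc[2]=?,scc[3]=?,scc[4]=?,scc[5]=?,scc[6]=?,scc[7]=0)
step 3: low=(low[0]=0,low[1]=?,low[2]=3,low[3]=2,low[4]=?,low[5]=0,low[6]=0,low[7]=5); scc=(scc[0]=?,scc[1]=?,scc[2]=?,scc[3]=?,scc[4]=?,scc[5]=?,scc[6]=?,scc[7]=0)
step 4: low=(low[0]=0,low[1]=?,low[2]=2,low[3]=2,low[4]=?,low[5]=0,low[6]=0,low[7]=5); scc=(scc[0]=?,scc[1]=?,scc[2]=?,scc[3]=?,scc[4]=?,scc[5]=?,scc[6]=?,scc[7]=0)
step 5: low=(low[0]=0,low[1]=?,low[2]=2,low[3]=2,low[4]=?,low[5]=0,low[6]=0,low[7]=5); scc=(scc[0]=?,scc[1]=?,scc[2]=?,scc[3]=?,scc[4]=?,scc[5]=?,scc[6]=?,scc[7]=0)
step 6: low=(low[0]=0,low[1]=?,low[2]=2,low[3]=2,low[4]=?,low[5]=0,low[6]=0,low[7]=5); scc=(scc[0]=1,scc[1]=?,scc[2]=1,scc[3]=1,scc[4]=?,scc[5]=1,scc[6]=1,scc[7]=0)
step 7: low=(low[0]=0,low[1]=6,low[2]=2,low[3]=2,low[4]=?,low[5]=0,low[6]=0,low[7]=5); scc=(scc[0]=1,scc[1]=2,scc[2]=1,scc[3]=1,scc[4]=?,scc[5]=1,scc[6]=1,scc[7]=0)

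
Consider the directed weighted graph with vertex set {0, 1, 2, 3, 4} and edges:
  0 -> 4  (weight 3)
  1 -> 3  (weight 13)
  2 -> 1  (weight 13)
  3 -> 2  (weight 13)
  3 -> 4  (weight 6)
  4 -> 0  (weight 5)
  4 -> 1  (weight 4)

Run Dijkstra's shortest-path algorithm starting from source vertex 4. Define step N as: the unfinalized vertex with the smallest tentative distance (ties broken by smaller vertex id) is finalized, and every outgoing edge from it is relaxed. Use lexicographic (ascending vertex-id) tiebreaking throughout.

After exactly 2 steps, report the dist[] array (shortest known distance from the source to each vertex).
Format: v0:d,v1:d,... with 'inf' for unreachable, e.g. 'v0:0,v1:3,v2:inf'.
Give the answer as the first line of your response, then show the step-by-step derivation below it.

v0:5,v1:4,v2:inf,v3:17,v4:0

step 1: dist = v0:5,v1:4,v2:inf,v3:inf,v4:0
step 2: dist = v0:5,v1:4,v2:inf,v3:17,v4:0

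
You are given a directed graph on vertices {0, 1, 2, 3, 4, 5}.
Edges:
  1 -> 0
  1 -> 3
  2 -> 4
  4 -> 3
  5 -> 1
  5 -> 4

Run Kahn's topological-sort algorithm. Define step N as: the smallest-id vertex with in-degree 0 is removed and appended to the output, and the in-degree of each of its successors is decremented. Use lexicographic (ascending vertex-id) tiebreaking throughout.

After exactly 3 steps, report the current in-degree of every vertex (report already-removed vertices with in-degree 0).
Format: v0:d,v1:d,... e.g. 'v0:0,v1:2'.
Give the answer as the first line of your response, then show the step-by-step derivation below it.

v0:0,v1:0,v2:0,v3:1,v4:0,v5:0

step 1: output 2; order=[2]; indeg=(1,1,0,2,1,0)
step 2: output 5; order=[2,5]; indeg=(1,0,0,2,0,0)
step 3: output 1; order=[2,5,1]; indeg=(0,0,0,1,0,0)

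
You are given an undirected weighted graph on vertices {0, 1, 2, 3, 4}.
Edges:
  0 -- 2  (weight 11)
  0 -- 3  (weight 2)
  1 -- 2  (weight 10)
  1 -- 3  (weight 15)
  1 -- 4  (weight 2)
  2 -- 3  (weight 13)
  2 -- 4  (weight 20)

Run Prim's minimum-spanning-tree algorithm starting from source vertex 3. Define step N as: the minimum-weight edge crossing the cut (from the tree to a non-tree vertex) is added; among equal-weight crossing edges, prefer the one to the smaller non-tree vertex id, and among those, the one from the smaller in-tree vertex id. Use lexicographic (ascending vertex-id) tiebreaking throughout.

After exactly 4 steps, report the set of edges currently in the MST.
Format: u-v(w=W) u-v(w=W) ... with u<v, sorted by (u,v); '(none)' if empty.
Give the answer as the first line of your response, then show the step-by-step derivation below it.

0-2(w=11) 0-3(w=2) 1-2(w=10) 1-4(w=2)

step 1: add edge 0-3 (w=2); MST = {0-3(w=2)}
step 2: add edge 0-2 (w=11); MST = {0-2(w=11) 0-3(w=2)}
step 3: add edge 1-2 (w=10); MST = {0-2(w=11) 0-3(w=2) 1-2(w=10)}
step 4: add edge 1-4 (w=2); MST = {0-2(w=11) 0-3(w=2) 1-2(w=10) 1-4(w=2)}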